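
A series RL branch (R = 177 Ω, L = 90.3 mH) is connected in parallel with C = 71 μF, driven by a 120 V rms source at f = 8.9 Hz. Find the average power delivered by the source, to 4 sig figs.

ω = 2πf = 55.92 rad/s
X_L = ωL = 5.050 Ω
X_C = 1/(ωC) = 251.9 Ω
Branch 1 (R+jX_L): Z₁ = 177.0 + j5.050 Ω, |Z₁| = 177.1 Ω
Branch 2 (−jX_C): Z₂ = −j251.9 Ω
Parallel: Z = Z₁Z₂/(Z₁+Z₂), |Z| = 146.8 Ω, ∠Z = -34.01°
I = V/|Z| = 817.2 mA
P = VI cos φ = 120 × 0.8172 × cos(-34.01°) = 81.29 W

81.29 W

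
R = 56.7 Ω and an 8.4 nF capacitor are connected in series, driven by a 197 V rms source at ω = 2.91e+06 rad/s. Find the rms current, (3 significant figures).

2.82 A

X_C = 1/(ωC) = 40.9 Ω
Z = 56.7 − j40.9 Ω
|Z| = √(56.7² + 40.9²) = 69.9 Ω
I = V/|Z| = 197/69.9 = 2.82 A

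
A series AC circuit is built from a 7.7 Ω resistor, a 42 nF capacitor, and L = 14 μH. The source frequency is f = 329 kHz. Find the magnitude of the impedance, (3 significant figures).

ω = 2πf = 2.067e+06 rad/s
X_L = ωL = 28.9 Ω
X_C = 1/(ωC) = 11.5 Ω
Net reactance X = X_L − X_C = 17.4 Ω
Z = 7.70 + j17.4 Ω
|Z| = √(7.70² + 17.4²) = 19.0 Ω

19.0 Ω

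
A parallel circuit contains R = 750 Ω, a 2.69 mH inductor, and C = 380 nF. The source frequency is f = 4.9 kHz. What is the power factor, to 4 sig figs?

0.9626

ω = 2πf = 30790 rad/s
X_L = ωL = 82.82 Ω
X_C = 1/(ωC) = 85.48 Ω
Parallel: admittances add. Y = 1/R + 1/(jωL) + jωC
Y = (0.001333 − j0.0003753) S
|Y| = 0.001385 S → |Z| = 1/|Y| = 721.9 Ω, ∠Z = −∠Y = 15.72°
cos φ = cos(15.72°) = 0.9626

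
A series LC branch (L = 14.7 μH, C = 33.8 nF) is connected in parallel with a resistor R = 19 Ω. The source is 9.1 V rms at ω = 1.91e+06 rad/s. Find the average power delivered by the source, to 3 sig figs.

X_L = ωL = 28.1 Ω
X_C = 1/(ωC) = 15.5 Ω
Branch 1: Z₁ = R = 19.0 Ω
Branch 2 (series LC): Z₂ = j(X_L − X_C) = j12.6 Ω
Parallel: Z = Z₁Z₂/(Z₁+Z₂), |Z| = 10.5 Ω, ∠Z = 56.5°
I = V/|Z| = 867 mA
P = VI cos φ = 9.1 × 0.867 × cos(56.5°) = 4.36 W

4.36 W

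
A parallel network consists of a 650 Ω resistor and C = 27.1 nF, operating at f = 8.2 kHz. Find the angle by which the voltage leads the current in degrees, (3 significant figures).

ω = 2πf = 51520 rad/s
X_C = 1/(ωC) = 716 Ω
Parallel: admittances add. Y = 1/R + jωC
Y = (0.00154 + j0.00140) S
|Y| = 0.00208 S → |Z| = 1/|Y| = 481 Ω, ∠Z = −∠Y = -42.2°

-42.2°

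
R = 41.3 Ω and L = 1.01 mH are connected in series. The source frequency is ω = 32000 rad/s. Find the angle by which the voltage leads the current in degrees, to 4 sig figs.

38.05°

X_L = ωL = 32.32 Ω
Z = 41.30 + j32.32 Ω
|Z| = √(41.30² + 32.32²) = 52.44 Ω
∠Z = arctan(32.32/41.30) = 38.05°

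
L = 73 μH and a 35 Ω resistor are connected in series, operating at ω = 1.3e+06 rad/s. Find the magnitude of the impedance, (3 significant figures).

101 Ω

X_L = ωL = 94.9 Ω
Z = 35.0 + j94.9 Ω
|Z| = √(35.0² + 94.9²) = 101 Ω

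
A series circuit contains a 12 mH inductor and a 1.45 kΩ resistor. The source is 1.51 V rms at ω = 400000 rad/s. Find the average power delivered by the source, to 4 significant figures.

131.5 μW

X_L = ωL = 4800 Ω
Z = 1450 + j4800 Ω
|Z| = √(1450² + 4800²) = 5014 Ω
∠Z = arctan(4800/1450) = 73.19°
I = V/|Z| = 301.1 μA
P = VI cos φ = 1.51 × 0.0003011 × cos(73.19°) = 131.5 μW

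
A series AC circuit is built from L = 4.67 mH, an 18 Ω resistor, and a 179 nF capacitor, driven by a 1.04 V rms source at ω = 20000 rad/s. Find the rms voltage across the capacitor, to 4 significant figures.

1.555 V

X_L = ωL = 93.40 Ω
X_C = 1/(ωC) = 279.3 Ω
Net reactance X = X_L − X_C = -185.9 Ω
Z = 18.00 − j185.9 Ω
|Z| = √(18.00² + 185.9²) = 186.8 Ω
I = V/|Z| = 5.567 mA
V_C = I·|Z_C| = 0.005567 × 279.3 = 1.555 V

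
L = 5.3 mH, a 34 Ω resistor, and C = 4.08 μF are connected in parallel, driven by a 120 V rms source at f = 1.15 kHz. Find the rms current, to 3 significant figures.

3.55 A

ω = 2πf = 7226 rad/s
X_L = ωL = 38.3 Ω
X_C = 1/(ωC) = 33.9 Ω
Parallel: admittances add. Y = 1/R + 1/(jωL) + jωC
Y = (0.0294 + j0.00337) S
|Y| = 0.0296 S → |Z| = 1/|Y| = 33.8 Ω, ∠Z = −∠Y = -6.53°
I = V/|Z| = 120/33.8 = 3.55 A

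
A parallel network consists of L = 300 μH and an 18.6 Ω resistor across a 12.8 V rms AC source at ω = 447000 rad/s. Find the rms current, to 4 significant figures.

X_L = ωL = 134.1 Ω
Parallel: admittances add. Y = 1/R + 1/(jωL)
Y = (0.05376 − j0.007457) S
|Y| = 0.05428 S → |Z| = 1/|Y| = 18.42 Ω, ∠Z = −∠Y = 7.897°
I = V/|Z| = 12.8/18.42 = 694.8 mA

694.8 mA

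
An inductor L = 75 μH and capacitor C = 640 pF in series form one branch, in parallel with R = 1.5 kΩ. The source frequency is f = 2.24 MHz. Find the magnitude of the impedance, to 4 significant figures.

ω = 2πf = 1.407e+07 rad/s
X_L = ωL = 1056 Ω
X_C = 1/(ωC) = 111.0 Ω
Branch 1: Z₁ = R = 1500 Ω
Branch 2 (series LC): Z₂ = j(X_L − X_C) = j944.6 Ω
Parallel: Z = Z₁Z₂/(Z₁+Z₂), |Z| = 799.3 Ω, ∠Z = 57.80°

799.3 Ω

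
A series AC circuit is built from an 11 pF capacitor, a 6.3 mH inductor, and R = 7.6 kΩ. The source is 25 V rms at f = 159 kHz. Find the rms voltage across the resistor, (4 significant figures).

2.234 V

ω = 2πf = 999000 rad/s
X_L = ωL = 6294 Ω
X_C = 1/(ωC) = 91000 Ω
Net reactance X = X_L − X_C = -84700 Ω
Z = 7600 − j84700 Ω
|Z| = √(7600² + 84700²) = 85040 Ω
I = V/|Z| = 294.0 μA
V_R = I·|Z_R| = 0.0002940 × 7600 = 2.234 V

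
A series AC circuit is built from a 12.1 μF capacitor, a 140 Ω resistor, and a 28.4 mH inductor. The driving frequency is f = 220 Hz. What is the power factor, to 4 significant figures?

ω = 2πf = 1382 rad/s
X_L = ωL = 39.26 Ω
X_C = 1/(ωC) = 59.79 Ω
Net reactance X = X_L − X_C = -20.53 Ω
Z = 140.0 − j20.53 Ω
|Z| = √(140.0² + 20.53²) = 141.5 Ω
∠Z = arctan(-20.53/140.0) = -8.343°
cos φ = cos(-8.343°) = 0.9894

0.9894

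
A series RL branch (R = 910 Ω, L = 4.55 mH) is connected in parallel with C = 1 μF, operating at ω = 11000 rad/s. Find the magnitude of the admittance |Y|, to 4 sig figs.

10.99 mS

X_L = ωL = 50.05 Ω
X_C = 1/(ωC) = 90.91 Ω
Branch 1 (R+jX_L): Z₁ = 910.0 + j50.05 Ω, |Z₁| = 911.4 Ω
Branch 2 (−jX_C): Z₂ = −j90.91 Ω
Parallel: Z = Z₁Z₂/(Z₁+Z₂), |Z| = 90.95 Ω, ∠Z = -84.28°
|Y| = 1/|Z| = 10.99 mS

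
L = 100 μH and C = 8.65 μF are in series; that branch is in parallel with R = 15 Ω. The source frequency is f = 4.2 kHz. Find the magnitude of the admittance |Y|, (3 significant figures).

ω = 2πf = 26390 rad/s
X_L = ωL = 2.64 Ω
X_C = 1/(ωC) = 4.38 Ω
Branch 1: Z₁ = R = 15.0 Ω
Branch 2 (series LC): Z₂ = j(X_L − X_C) = −j1.74 Ω
Parallel: Z = Z₁Z₂/(Z₁+Z₂), |Z| = 1.73 Ω, ∠Z = -83.4°
|Y| = 1/|Z| = 578 mS

578 mS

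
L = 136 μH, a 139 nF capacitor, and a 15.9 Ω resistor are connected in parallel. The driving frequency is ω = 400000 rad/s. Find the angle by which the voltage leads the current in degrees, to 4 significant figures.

X_L = ωL = 54.40 Ω
X_C = 1/(ωC) = 17.99 Ω
Parallel: admittances add. Y = 1/R + 1/(jωL) + jωC
Y = (0.06289 + j0.03722) S
|Y| = 0.07308 S → |Z| = 1/|Y| = 13.68 Ω, ∠Z = −∠Y = -30.62°

-30.62°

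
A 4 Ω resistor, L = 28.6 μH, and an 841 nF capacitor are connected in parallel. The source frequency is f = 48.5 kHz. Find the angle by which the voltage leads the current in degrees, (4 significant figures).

-29.52°

ω = 2πf = 304700 rad/s
X_L = ωL = 8.715 Ω
X_C = 1/(ωC) = 3.902 Ω
Parallel: admittances add. Y = 1/R + 1/(jωL) + jωC
Y = (0.2500 + j0.1415) S
|Y| = 0.2873 S → |Z| = 1/|Y| = 3.481 Ω, ∠Z = −∠Y = -29.52°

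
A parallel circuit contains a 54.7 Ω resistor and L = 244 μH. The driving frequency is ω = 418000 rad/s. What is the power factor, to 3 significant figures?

0.881

X_L = ωL = 102 Ω
Parallel: admittances add. Y = 1/R + 1/(jωL)
Y = (0.0183 − j0.00980) S
|Y| = 0.0207 S → |Z| = 1/|Y| = 48.2 Ω, ∠Z = −∠Y = 28.2°
cos φ = cos(28.2°) = 0.881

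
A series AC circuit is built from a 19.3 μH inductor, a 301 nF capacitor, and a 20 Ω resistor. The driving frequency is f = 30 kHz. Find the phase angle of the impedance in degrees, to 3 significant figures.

-35.0°

ω = 2πf = 188500 rad/s
X_L = ωL = 3.64 Ω
X_C = 1/(ωC) = 17.6 Ω
Net reactance X = X_L − X_C = -14.0 Ω
Z = 20.0 − j14.0 Ω
|Z| = √(20.0² + 14.0²) = 24.4 Ω
∠Z = arctan(-14.0/20.0) = -35.0°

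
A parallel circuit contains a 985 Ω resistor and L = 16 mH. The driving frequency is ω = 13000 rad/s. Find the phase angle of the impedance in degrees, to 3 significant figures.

78.1°

X_L = ωL = 208 Ω
Parallel: admittances add. Y = 1/R + 1/(jωL)
Y = (0.00102 − j0.00481) S
|Y| = 0.00491 S → |Z| = 1/|Y| = 204 Ω, ∠Z = −∠Y = 78.1°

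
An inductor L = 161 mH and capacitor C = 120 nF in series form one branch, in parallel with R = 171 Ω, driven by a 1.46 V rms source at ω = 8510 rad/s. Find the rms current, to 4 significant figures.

X_L = ωL = 1370 Ω
X_C = 1/(ωC) = 979.2 Ω
Branch 1: Z₁ = R = 171.0 Ω
Branch 2 (series LC): Z₂ = j(X_L − X_C) = j390.9 Ω
Parallel: Z = Z₁Z₂/(Z₁+Z₂), |Z| = 156.7 Ω, ∠Z = 23.63°
I = V/|Z| = 1.46/156.7 = 9.319 mA

9.319 mA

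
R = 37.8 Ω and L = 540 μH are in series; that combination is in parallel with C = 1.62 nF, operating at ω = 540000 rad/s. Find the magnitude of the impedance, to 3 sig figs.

394 Ω

X_L = ωL = 292 Ω
X_C = 1/(ωC) = 1140 Ω
Branch 1 (R+jX_L): Z₁ = 37.8 + j292 Ω, |Z₁| = 294 Ω
Branch 2 (−jX_C): Z₂ = −j1140 Ω
Parallel: Z = Z₁Z₂/(Z₁+Z₂), |Z| = 394 Ω, ∠Z = 80.1°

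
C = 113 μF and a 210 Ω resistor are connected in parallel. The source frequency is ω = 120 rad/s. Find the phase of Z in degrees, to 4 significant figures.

X_C = 1/(ωC) = 73.75 Ω
Parallel: admittances add. Y = 1/R + jωC
Y = (0.004762 + j0.01356) S
|Y| = 0.01437 S → |Z| = 1/|Y| = 69.58 Ω, ∠Z = −∠Y = -70.65°

-70.65°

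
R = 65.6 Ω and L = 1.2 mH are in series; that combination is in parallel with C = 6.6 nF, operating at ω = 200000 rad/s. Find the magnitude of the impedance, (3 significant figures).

361 Ω

X_L = ωL = 240 Ω
X_C = 1/(ωC) = 758 Ω
Branch 1 (R+jX_L): Z₁ = 65.6 + j240 Ω, |Z₁| = 249 Ω
Branch 2 (−jX_C): Z₂ = −j758 Ω
Parallel: Z = Z₁Z₂/(Z₁+Z₂), |Z| = 361 Ω, ∠Z = 67.5°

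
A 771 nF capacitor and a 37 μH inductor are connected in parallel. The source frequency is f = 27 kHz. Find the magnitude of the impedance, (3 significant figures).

ω = 2πf = 169600 rad/s
X_L = ωL = 6.28 Ω
X_C = 1/(ωC) = 7.65 Ω
Parallel: admittances add. Y = 1/(jωL) + jωC
Y = (0 − j0.0285) S
|Y| = 0.0285 S → |Z| = 1/|Y| = 35.1 Ω, ∠Z = −∠Y = 90.0°

35.1 Ω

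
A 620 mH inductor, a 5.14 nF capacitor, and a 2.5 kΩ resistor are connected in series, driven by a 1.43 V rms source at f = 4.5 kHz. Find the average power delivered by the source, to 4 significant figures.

42.72 μW

ω = 2πf = 28270 rad/s
X_L = ωL = 17530 Ω
X_C = 1/(ωC) = 6881 Ω
Net reactance X = X_L − X_C = 10650 Ω
Z = 2500 + j10650 Ω
|Z| = √(2500² + 10650²) = 10940 Ω
∠Z = arctan(10650/2500) = 76.79°
I = V/|Z| = 130.7 μA
P = VI cos φ = 1.43 × 0.0001307 × cos(76.79°) = 42.72 μW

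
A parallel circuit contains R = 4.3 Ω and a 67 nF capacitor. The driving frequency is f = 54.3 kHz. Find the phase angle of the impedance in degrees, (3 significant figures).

ω = 2πf = 341200 rad/s
X_C = 1/(ωC) = 43.7 Ω
Parallel: admittances add. Y = 1/R + jωC
Y = (0.233 + j0.0229) S
|Y| = 0.234 S → |Z| = 1/|Y| = 4.28 Ω, ∠Z = −∠Y = -5.61°

-5.61°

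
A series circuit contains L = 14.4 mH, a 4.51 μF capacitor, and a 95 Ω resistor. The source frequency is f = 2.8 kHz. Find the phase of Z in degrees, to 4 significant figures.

ω = 2πf = 17590 rad/s
X_L = ωL = 253.3 Ω
X_C = 1/(ωC) = 12.60 Ω
Net reactance X = X_L − X_C = 240.7 Ω
Z = 95.00 + j240.7 Ω
|Z| = √(95.00² + 240.7²) = 258.8 Ω
∠Z = arctan(240.7/95.00) = 68.46°

68.46°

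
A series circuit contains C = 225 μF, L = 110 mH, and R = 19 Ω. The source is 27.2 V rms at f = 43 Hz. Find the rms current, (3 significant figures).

ω = 2πf = 270.2 rad/s
X_L = ωL = 29.7 Ω
X_C = 1/(ωC) = 16.5 Ω
Net reactance X = X_L − X_C = 13.3 Ω
Z = 19.0 + j13.3 Ω
|Z| = √(19.0² + 13.3²) = 23.2 Ω
I = V/|Z| = 27.2/23.2 = 1.17 A

1.17 A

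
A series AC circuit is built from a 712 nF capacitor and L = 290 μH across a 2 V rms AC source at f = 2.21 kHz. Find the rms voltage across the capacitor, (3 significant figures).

2.08 V

ω = 2πf = 13890 rad/s
X_L = ωL = 4.03 Ω
X_C = 1/(ωC) = 101 Ω
Net reactance X = X_L − X_C = -97.1 Ω
Z = − j97.1 Ω
|Z| = √(0² + 97.1²) = 97.1 Ω
I = V/|Z| = 20.6 mA
V_C = I·|Z_C| = 0.0206 × 101 = 2.08 V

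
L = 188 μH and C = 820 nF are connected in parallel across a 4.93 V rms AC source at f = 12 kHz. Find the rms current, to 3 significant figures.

43.0 mA

ω = 2πf = 75400 rad/s
X_L = ωL = 14.2 Ω
X_C = 1/(ωC) = 16.2 Ω
Parallel: admittances add. Y = 1/(jωL) + jωC
Y = (0 − j0.00872) S
|Y| = 0.00872 S → |Z| = 1/|Y| = 115 Ω, ∠Z = −∠Y = 90.0°
I = V/|Z| = 4.93/115 = 43.0 mA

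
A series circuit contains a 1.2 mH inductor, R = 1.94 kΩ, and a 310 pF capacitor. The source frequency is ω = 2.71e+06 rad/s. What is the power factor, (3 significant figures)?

X_L = ωL = 3250 Ω
X_C = 1/(ωC) = 1190 Ω
Net reactance X = X_L − X_C = 2060 Ω
Z = 1940 + j2060 Ω
|Z| = √(1940² + 2060²) = 2830 Ω
∠Z = arctan(2060/1940) = 46.7°
cos φ = cos(46.7°) = 0.685

0.685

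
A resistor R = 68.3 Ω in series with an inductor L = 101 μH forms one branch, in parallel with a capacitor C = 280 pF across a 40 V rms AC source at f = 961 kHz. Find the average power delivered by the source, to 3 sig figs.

290 mW

ω = 2πf = 6.038e+06 rad/s
X_L = ωL = 610 Ω
X_C = 1/(ωC) = 591 Ω
Branch 1 (R+jX_L): Z₁ = 68.3 + j610 Ω, |Z₁| = 614 Ω
Branch 2 (−jX_C): Z₂ = −j591 Ω
Parallel: Z = Z₁Z₂/(Z₁+Z₂), |Z| = 5130 Ω, ∠Z = -21.4°
I = V/|Z| = 7.79 mA
P = VI cos φ = 40 × 0.00779 × cos(-21.4°) = 290 mW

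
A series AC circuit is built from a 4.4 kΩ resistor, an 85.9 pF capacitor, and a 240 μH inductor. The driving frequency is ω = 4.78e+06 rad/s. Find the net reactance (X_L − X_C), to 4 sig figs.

-1288 Ω

X_L = ωL = 1147 Ω
X_C = 1/(ωC) = 2435 Ω
X = 1147 − 2435 = -1288 Ω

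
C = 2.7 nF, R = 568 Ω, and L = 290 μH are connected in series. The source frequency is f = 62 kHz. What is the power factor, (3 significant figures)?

ω = 2πf = 389600 rad/s
X_L = ωL = 113 Ω
X_C = 1/(ωC) = 951 Ω
Net reactance X = X_L − X_C = -838 Ω
Z = 568 − j838 Ω
|Z| = √(568² + 838²) = 1010 Ω
∠Z = arctan(-838/568) = -55.9°
cos φ = cos(-55.9°) = 0.561

0.561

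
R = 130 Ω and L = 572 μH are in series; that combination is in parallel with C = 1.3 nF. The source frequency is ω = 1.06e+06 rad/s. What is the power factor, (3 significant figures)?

0.862

X_L = ωL = 606 Ω
X_C = 1/(ωC) = 726 Ω
Branch 1 (R+jX_L): Z₁ = 130 + j606 Ω, |Z₁| = 620 Ω
Branch 2 (−jX_C): Z₂ = −j726 Ω
Parallel: Z = Z₁Z₂/(Z₁+Z₂), |Z| = 2550 Ω, ∠Z = 30.5°
cos φ = cos(30.5°) = 0.862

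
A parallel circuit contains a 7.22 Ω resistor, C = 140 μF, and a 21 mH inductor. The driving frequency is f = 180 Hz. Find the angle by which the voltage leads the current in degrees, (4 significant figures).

ω = 2πf = 1131 rad/s
X_L = ωL = 23.75 Ω
X_C = 1/(ωC) = 6.316 Ω
Parallel: admittances add. Y = 1/R + 1/(jωL) + jωC
Y = (0.1385 + j0.1162) S
|Y| = 0.1808 S → |Z| = 1/|Y| = 5.531 Ω, ∠Z = −∠Y = -40.00°

-40.00°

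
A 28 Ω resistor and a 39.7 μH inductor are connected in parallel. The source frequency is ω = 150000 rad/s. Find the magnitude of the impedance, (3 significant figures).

X_L = ωL = 5.96 Ω
Parallel: admittances add. Y = 1/R + 1/(jωL)
Y = (0.0357 − j0.168) S
|Y| = 0.172 S → |Z| = 1/|Y| = 5.82 Ω, ∠Z = −∠Y = 78.0°

5.82 Ω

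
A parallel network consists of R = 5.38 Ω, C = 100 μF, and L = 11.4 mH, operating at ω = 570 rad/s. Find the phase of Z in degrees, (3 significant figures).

X_L = ωL = 6.50 Ω
X_C = 1/(ωC) = 17.5 Ω
Parallel: admittances add. Y = 1/R + 1/(jωL) + jωC
Y = (0.186 − j0.0969) S
|Y| = 0.210 S → |Z| = 1/|Y| = 4.77 Ω, ∠Z = −∠Y = 27.5°

27.5°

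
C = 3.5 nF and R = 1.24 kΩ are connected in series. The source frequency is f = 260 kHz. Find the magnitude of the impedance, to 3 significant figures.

ω = 2πf = 1.634e+06 rad/s
X_C = 1/(ωC) = 175 Ω
Z = 1240 − j175 Ω
|Z| = √(1240² + 175²) = 1250 Ω

1250 Ω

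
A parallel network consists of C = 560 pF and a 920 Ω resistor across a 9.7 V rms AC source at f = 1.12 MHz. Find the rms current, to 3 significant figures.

ω = 2πf = 7.037e+06 rad/s
X_C = 1/(ωC) = 254 Ω
Parallel: admittances add. Y = 1/R + jωC
Y = (0.00109 + j0.00394) S
|Y| = 0.00409 S → |Z| = 1/|Y| = 245 Ω, ∠Z = −∠Y = -74.6°
I = V/|Z| = 9.7/245 = 39.7 mA

39.7 mA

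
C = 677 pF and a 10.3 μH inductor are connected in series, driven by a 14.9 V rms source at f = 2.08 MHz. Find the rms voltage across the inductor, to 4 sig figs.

ω = 2πf = 1.307e+07 rad/s
X_L = ωL = 134.6 Ω
X_C = 1/(ωC) = 113.0 Ω
Net reactance X = X_L − X_C = 21.59 Ω
Z = j21.59 Ω
|Z| = √(0² + 21.59²) = 21.59 Ω
I = V/|Z| = 690.2 mA
V_L = I·|Z_L| = 0.6902 × 134.6 = 92.91 V

92.91 V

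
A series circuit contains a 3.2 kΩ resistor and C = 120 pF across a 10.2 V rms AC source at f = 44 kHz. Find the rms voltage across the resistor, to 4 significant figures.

ω = 2πf = 276500 rad/s
X_C = 1/(ωC) = 30140 Ω
Z = 3200 − j30140 Ω
|Z| = √(3200² + 30140²) = 30310 Ω
I = V/|Z| = 336.5 μA
V_R = I·|Z_R| = 0.0003365 × 3200 = 1.077 V

1.077 V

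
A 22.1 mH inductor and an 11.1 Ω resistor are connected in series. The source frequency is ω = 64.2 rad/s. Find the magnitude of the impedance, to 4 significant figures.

X_L = ωL = 1.419 Ω
Z = 11.10 + j1.419 Ω
|Z| = √(11.10² + 1.419²) = 11.19 Ω

11.19 Ω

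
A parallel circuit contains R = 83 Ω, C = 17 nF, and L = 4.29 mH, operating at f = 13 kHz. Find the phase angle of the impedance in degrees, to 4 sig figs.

ω = 2πf = 81680 rad/s
X_L = ωL = 350.4 Ω
X_C = 1/(ωC) = 720.2 Ω
Parallel: admittances add. Y = 1/R + 1/(jωL) + jωC
Y = (0.01205 − j0.001465) S
|Y| = 0.01214 S → |Z| = 1/|Y| = 82.39 Ω, ∠Z = −∠Y = 6.934°

6.934°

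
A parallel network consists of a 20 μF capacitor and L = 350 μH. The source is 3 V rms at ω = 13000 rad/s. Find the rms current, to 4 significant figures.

120.7 mA

X_L = ωL = 4.550 Ω
X_C = 1/(ωC) = 3.846 Ω
Parallel: admittances add. Y = 1/(jωL) + jωC
Y = (0 + j0.04022) S
|Y| = 0.04022 S → |Z| = 1/|Y| = 24.86 Ω, ∠Z = −∠Y = -90.00°
I = V/|Z| = 3/24.86 = 120.7 mA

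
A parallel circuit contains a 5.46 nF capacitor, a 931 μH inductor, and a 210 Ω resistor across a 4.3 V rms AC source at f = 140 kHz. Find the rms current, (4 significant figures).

ω = 2πf = 879600 rad/s
X_L = ωL = 819.0 Ω
X_C = 1/(ωC) = 208.2 Ω
Parallel: admittances add. Y = 1/R + 1/(jωL) + jωC
Y = (0.004762 + j0.003582) S
|Y| = 0.005959 S → |Z| = 1/|Y| = 167.8 Ω, ∠Z = −∠Y = -36.95°
I = V/|Z| = 4.3/167.8 = 25.62 mA

25.62 mA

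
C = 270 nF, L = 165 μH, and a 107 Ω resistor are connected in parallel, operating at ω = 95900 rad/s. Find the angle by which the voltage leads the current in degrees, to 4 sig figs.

X_L = ωL = 15.82 Ω
X_C = 1/(ωC) = 38.62 Ω
Parallel: admittances add. Y = 1/R + 1/(jωL) + jωC
Y = (0.009346 − j0.03730) S
|Y| = 0.03846 S → |Z| = 1/|Y| = 26.00 Ω, ∠Z = −∠Y = 75.94°

75.94°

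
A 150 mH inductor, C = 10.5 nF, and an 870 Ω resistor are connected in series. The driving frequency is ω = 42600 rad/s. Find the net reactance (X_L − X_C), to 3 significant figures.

X_L = ωL = 6390 Ω
X_C = 1/(ωC) = 2240 Ω
X = 6390 − 2240 = 4150 Ω

4150 Ω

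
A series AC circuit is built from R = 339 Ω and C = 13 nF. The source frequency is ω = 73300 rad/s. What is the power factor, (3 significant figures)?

0.307

X_C = 1/(ωC) = 1050 Ω
Z = 339 − j1050 Ω
|Z| = √(339² + 1050²) = 1100 Ω
∠Z = arctan(-1050/339) = -72.1°
cos φ = cos(-72.1°) = 0.307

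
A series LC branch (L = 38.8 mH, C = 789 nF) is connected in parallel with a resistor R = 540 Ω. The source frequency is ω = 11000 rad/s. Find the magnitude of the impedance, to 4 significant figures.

X_L = ωL = 426.8 Ω
X_C = 1/(ωC) = 115.2 Ω
Branch 1: Z₁ = R = 540.0 Ω
Branch 2 (series LC): Z₂ = j(X_L − X_C) = j311.6 Ω
Parallel: Z = Z₁Z₂/(Z₁+Z₂), |Z| = 269.9 Ω, ∠Z = 60.02°

269.9 Ω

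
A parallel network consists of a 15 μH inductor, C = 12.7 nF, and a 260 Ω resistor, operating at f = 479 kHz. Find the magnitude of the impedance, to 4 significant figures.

ω = 2πf = 3.01e+06 rad/s
X_L = ωL = 45.14 Ω
X_C = 1/(ωC) = 26.16 Ω
Parallel: admittances add. Y = 1/R + 1/(jωL) + jωC
Y = (0.003846 + j0.01607) S
|Y| = 0.01653 S → |Z| = 1/|Y| = 60.51 Ω, ∠Z = −∠Y = -76.54°

60.51 Ω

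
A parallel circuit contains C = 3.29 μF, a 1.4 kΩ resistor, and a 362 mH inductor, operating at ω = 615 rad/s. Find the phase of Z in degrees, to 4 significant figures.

73.86°

X_L = ωL = 222.6 Ω
X_C = 1/(ωC) = 494.2 Ω
Parallel: admittances add. Y = 1/R + 1/(jωL) + jωC
Y = (0.0007143 − j0.002468) S
|Y| = 0.002570 S → |Z| = 1/|Y| = 389.2 Ω, ∠Z = −∠Y = 73.86°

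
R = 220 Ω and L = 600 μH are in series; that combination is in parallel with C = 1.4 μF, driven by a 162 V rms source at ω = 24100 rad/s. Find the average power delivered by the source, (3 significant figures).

X_L = ωL = 14.5 Ω
X_C = 1/(ωC) = 29.6 Ω
Branch 1 (R+jX_L): Z₁ = 220 + j14.5 Ω, |Z₁| = 220 Ω
Branch 2 (−jX_C): Z₂ = −j29.6 Ω
Parallel: Z = Z₁Z₂/(Z₁+Z₂), |Z| = 29.6 Ω, ∠Z = -82.3°
I = V/|Z| = 5.47 A
P = VI cos φ = 162 × 5.47 × cos(-82.3°) = 119 W

119 W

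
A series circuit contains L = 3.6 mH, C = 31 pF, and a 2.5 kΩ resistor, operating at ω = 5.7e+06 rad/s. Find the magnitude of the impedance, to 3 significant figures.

X_L = ωL = 20500 Ω
X_C = 1/(ωC) = 5660 Ω
Net reactance X = X_L − X_C = 14900 Ω
Z = 2500 + j14900 Ω
|Z| = √(2500² + 14900²) = 15100 Ω

15100 Ω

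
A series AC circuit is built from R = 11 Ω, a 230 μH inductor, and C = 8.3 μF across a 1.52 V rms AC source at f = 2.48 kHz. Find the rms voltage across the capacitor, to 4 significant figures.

ω = 2πf = 15580 rad/s
X_L = ωL = 3.584 Ω
X_C = 1/(ωC) = 7.732 Ω
Net reactance X = X_L − X_C = -4.148 Ω
Z = 11.00 − j4.148 Ω
|Z| = √(11.00² + 4.148²) = 11.76 Ω
I = V/|Z| = 129.3 mA
V_C = I·|Z_C| = 0.1293 × 7.732 = 0.9997 V

0.9997 V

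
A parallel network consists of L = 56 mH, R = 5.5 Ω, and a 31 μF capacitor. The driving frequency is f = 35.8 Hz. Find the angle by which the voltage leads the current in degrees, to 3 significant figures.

21.7°

ω = 2πf = 224.9 rad/s
X_L = ωL = 12.6 Ω
X_C = 1/(ωC) = 143 Ω
Parallel: admittances add. Y = 1/R + 1/(jωL) + jωC
Y = (0.182 − j0.0724) S
|Y| = 0.196 S → |Z| = 1/|Y| = 5.11 Ω, ∠Z = −∠Y = 21.7°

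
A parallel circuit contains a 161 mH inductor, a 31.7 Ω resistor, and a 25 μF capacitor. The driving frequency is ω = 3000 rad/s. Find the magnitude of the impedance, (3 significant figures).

X_L = ωL = 483 Ω
X_C = 1/(ωC) = 13.3 Ω
Parallel: admittances add. Y = 1/R + 1/(jωL) + jωC
Y = (0.0315 + j0.0729) S
|Y| = 0.0795 S → |Z| = 1/|Y| = 12.6 Ω, ∠Z = −∠Y = -66.6°

12.6 Ω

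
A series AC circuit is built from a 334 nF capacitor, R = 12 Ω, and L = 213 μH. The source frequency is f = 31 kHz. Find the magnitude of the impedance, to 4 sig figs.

ω = 2πf = 194800 rad/s
X_L = ωL = 41.49 Ω
X_C = 1/(ωC) = 15.37 Ω
Net reactance X = X_L − X_C = 26.12 Ω
Z = 12.00 + j26.12 Ω
|Z| = √(12.00² + 26.12²) = 28.74 Ω

28.74 Ω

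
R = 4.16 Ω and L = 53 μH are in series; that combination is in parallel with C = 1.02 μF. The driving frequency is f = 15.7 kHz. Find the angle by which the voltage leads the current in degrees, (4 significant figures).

ω = 2πf = 98650 rad/s
X_L = ωL = 5.228 Ω
X_C = 1/(ωC) = 9.938 Ω
Branch 1 (R+jX_L): Z₁ = 4.160 + j5.228 Ω, |Z₁| = 6.681 Ω
Branch 2 (−jX_C): Z₂ = −j9.938 Ω
Parallel: Z = Z₁Z₂/(Z₁+Z₂), |Z| = 10.57 Ω, ∠Z = 10.04°

10.04°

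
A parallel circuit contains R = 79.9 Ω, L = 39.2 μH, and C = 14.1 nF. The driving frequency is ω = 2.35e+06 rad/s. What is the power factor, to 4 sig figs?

X_L = ωL = 92.12 Ω
X_C = 1/(ωC) = 30.18 Ω
Parallel: admittances add. Y = 1/R + 1/(jωL) + jωC
Y = (0.01252 + j0.02228) S
|Y| = 0.02555 S → |Z| = 1/|Y| = 39.13 Ω, ∠Z = −∠Y = -60.67°
cos φ = cos(-60.67°) = 0.4898

0.4898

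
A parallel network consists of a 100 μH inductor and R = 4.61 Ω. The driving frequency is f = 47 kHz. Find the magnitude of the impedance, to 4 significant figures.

4.555 Ω

ω = 2πf = 295300 rad/s
X_L = ωL = 29.53 Ω
Parallel: admittances add. Y = 1/R + 1/(jωL)
Y = (0.2169 − j0.03386) S
|Y| = 0.2195 S → |Z| = 1/|Y| = 4.555 Ω, ∠Z = −∠Y = 8.873°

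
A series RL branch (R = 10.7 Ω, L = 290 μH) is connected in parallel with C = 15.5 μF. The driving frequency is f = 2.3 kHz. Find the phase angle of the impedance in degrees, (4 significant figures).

ω = 2πf = 14450 rad/s
X_L = ωL = 4.191 Ω
X_C = 1/(ωC) = 4.464 Ω
Branch 1 (R+jX_L): Z₁ = 10.70 + j4.191 Ω, |Z₁| = 11.49 Ω
Branch 2 (−jX_C): Z₂ = −j4.464 Ω
Parallel: Z = Z₁Z₂/(Z₁+Z₂), |Z| = 4.793 Ω, ∠Z = -67.15°

-67.15°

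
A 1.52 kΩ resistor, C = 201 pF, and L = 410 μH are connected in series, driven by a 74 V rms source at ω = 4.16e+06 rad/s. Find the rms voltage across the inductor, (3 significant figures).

78.7 V

X_L = ωL = 1710 Ω
X_C = 1/(ωC) = 1200 Ω
Net reactance X = X_L − X_C = 510 Ω
Z = 1520 + j510 Ω
|Z| = √(1520² + 510²) = 1600 Ω
I = V/|Z| = 46.2 mA
V_L = I·|Z_L| = 0.0462 × 1710 = 78.7 V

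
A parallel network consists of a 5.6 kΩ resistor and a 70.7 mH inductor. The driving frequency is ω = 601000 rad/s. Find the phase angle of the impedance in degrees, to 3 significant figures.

7.51°

X_L = ωL = 42500 Ω
Parallel: admittances add. Y = 1/R + 1/(jωL)
Y = (0.000179 − j2.35e-05) S
|Y| = 0.000180 S → |Z| = 1/|Y| = 5550 Ω, ∠Z = −∠Y = 7.51°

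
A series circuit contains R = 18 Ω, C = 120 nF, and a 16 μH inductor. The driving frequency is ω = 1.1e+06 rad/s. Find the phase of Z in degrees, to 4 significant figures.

X_L = ωL = 17.60 Ω
X_C = 1/(ωC) = 7.576 Ω
Net reactance X = X_L − X_C = 10.02 Ω
Z = 18.00 + j10.02 Ω
|Z| = √(18.00² + 10.02²) = 20.60 Ω
∠Z = arctan(10.02/18.00) = 29.11°

29.11°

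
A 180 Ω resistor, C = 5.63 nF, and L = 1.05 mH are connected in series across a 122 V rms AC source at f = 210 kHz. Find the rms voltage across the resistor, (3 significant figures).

ω = 2πf = 1.319e+06 rad/s
X_L = ωL = 1390 Ω
X_C = 1/(ωC) = 135 Ω
Net reactance X = X_L − X_C = 1250 Ω
Z = 180 + j1250 Ω
|Z| = √(180² + 1250²) = 1260 Ω
I = V/|Z| = 96.5 mA
V_R = I·|Z_R| = 0.0965 × 180 = 17.4 V

17.4 V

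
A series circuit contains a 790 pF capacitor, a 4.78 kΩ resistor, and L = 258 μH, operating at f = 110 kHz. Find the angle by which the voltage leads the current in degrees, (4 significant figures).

ω = 2πf = 691200 rad/s
X_L = ωL = 178.3 Ω
X_C = 1/(ωC) = 1831 Ω
Net reactance X = X_L − X_C = -1653 Ω
Z = 4780 − j1653 Ω
|Z| = √(4780² + 1653²) = 5058 Ω
∠Z = arctan(-1653/4780) = -19.08°

-19.08°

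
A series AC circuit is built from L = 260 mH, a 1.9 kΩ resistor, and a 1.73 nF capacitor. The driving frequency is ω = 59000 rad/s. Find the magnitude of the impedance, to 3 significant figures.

X_L = ωL = 15300 Ω
X_C = 1/(ωC) = 9800 Ω
Net reactance X = X_L − X_C = 5540 Ω
Z = 1900 + j5540 Ω
|Z| = √(1900² + 5540²) = 5860 Ω

5860 Ω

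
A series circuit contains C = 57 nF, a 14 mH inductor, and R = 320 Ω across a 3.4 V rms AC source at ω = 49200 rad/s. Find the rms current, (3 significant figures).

7.37 mA

X_L = ωL = 689 Ω
X_C = 1/(ωC) = 357 Ω
Net reactance X = X_L − X_C = 332 Ω
Z = 320 + j332 Ω
|Z| = √(320² + 332²) = 461 Ω
I = V/|Z| = 3.4/461 = 7.37 mA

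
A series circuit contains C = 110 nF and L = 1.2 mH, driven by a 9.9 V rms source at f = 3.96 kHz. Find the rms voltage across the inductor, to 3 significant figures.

0.881 V

ω = 2πf = 24880 rad/s
X_L = ωL = 29.9 Ω
X_C = 1/(ωC) = 365 Ω
Net reactance X = X_L − X_C = -336 Ω
Z = − j336 Ω
|Z| = √(0² + 336²) = 336 Ω
I = V/|Z| = 29.5 mA
V_L = I·|Z_L| = 0.0295 × 29.9 = 0.881 V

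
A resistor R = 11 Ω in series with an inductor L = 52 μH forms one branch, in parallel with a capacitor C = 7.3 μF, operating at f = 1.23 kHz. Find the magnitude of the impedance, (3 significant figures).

ω = 2πf = 7728 rad/s
X_L = ωL = 0.402 Ω
X_C = 1/(ωC) = 17.7 Ω
Branch 1 (R+jX_L): Z₁ = 11.0 + j0.402 Ω, |Z₁| = 11.0 Ω
Branch 2 (−jX_C): Z₂ = −j17.7 Ω
Parallel: Z = Z₁Z₂/(Z₁+Z₂), |Z| = 9.51 Ω, ∠Z = -30.3°

9.51 Ω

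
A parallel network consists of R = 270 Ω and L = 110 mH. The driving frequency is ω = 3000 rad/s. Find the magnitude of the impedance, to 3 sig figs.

209 Ω

X_L = ωL = 330 Ω
Parallel: admittances add. Y = 1/R + 1/(jωL)
Y = (0.00370 − j0.00303) S
|Y| = 0.00479 S → |Z| = 1/|Y| = 209 Ω, ∠Z = −∠Y = 39.3°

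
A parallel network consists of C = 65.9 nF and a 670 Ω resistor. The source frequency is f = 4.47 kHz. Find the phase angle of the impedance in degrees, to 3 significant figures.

ω = 2πf = 28090 rad/s
X_C = 1/(ωC) = 540 Ω
Parallel: admittances add. Y = 1/R + jωC
Y = (0.00149 + j0.00185) S
|Y| = 0.00238 S → |Z| = 1/|Y| = 421 Ω, ∠Z = −∠Y = -51.1°

-51.1°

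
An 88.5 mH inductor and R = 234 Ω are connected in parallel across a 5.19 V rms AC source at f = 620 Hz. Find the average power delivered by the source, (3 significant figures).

115 mW

ω = 2πf = 3896 rad/s
X_L = ωL = 345 Ω
Parallel: admittances add. Y = 1/R + 1/(jωL)
Y = (0.00427 − j0.00290) S
|Y| = 0.00516 S → |Z| = 1/|Y| = 194 Ω, ∠Z = −∠Y = 34.2°
I = V/|Z| = 26.8 mA
P = VI cos φ = 5.19 × 0.0268 × cos(34.2°) = 115 mW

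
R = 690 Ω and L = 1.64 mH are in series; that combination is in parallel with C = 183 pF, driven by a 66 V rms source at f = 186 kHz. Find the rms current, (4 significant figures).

ω = 2πf = 1.169e+06 rad/s
X_L = ωL = 1917 Ω
X_C = 1/(ωC) = 4676 Ω
Branch 1 (R+jX_L): Z₁ = 690.0 + j1917 Ω, |Z₁| = 2037 Ω
Branch 2 (−jX_C): Z₂ = −j4676 Ω
Parallel: Z = Z₁Z₂/(Z₁+Z₂), |Z| = 3349 Ω, ∠Z = 56.16°
I = V/|Z| = 66/3349 = 19.71 mA

19.71 mA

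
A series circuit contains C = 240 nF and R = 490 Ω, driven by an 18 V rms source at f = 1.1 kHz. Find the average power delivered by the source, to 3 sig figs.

ω = 2πf = 6912 rad/s
X_C = 1/(ωC) = 603 Ω
Z = 490 − j603 Ω
|Z| = √(490² + 603²) = 777 Ω
∠Z = arctan(-603/490) = -50.9°
I = V/|Z| = 23.2 mA
P = VI cos φ = 18 × 0.0232 × cos(-50.9°) = 263 mW

263 mW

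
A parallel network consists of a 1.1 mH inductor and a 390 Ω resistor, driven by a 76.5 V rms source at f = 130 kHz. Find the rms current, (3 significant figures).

214 mA

ω = 2πf = 816800 rad/s
X_L = ωL = 898 Ω
Parallel: admittances add. Y = 1/R + 1/(jωL)
Y = (0.00256 − j0.00111) S
|Y| = 0.00280 S → |Z| = 1/|Y| = 358 Ω, ∠Z = −∠Y = 23.5°
I = V/|Z| = 76.5/358 = 214 mA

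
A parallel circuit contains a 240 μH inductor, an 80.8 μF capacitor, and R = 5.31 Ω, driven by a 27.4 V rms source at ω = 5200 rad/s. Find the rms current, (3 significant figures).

X_L = ωL = 1.25 Ω
X_C = 1/(ωC) = 2.38 Ω
Parallel: admittances add. Y = 1/R + 1/(jωL) + jωC
Y = (0.188 − j0.381) S
|Y| = 0.425 S → |Z| = 1/|Y| = 2.35 Ω, ∠Z = −∠Y = 63.7°
I = V/|Z| = 27.4/2.35 = 11.6 A

11.6 A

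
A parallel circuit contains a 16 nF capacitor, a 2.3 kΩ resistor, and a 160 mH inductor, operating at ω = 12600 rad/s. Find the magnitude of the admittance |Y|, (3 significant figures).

525 μS

X_L = ωL = 2020 Ω
X_C = 1/(ωC) = 4960 Ω
Parallel: admittances add. Y = 1/R + 1/(jωL) + jωC
Y = (0.000435 − j0.000294) S
|Y| = 0.000525 S → |Z| = 1/|Y| = 1900 Ω, ∠Z = −∠Y = 34.1°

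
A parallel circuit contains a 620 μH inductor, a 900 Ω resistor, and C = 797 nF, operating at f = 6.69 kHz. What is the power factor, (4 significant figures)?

0.2225

ω = 2πf = 42030 rad/s
X_L = ωL = 26.06 Ω
X_C = 1/(ωC) = 29.85 Ω
Parallel: admittances add. Y = 1/R + 1/(jωL) + jωC
Y = (0.001111 − j0.004869) S
|Y| = 0.004995 S → |Z| = 1/|Y| = 200.2 Ω, ∠Z = −∠Y = 77.15°
cos φ = cos(77.15°) = 0.2225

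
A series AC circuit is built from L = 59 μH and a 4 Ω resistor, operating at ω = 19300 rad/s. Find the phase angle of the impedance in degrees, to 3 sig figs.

15.9°

X_L = ωL = 1.14 Ω
Z = 4.00 + j1.14 Ω
|Z| = √(4.00² + 1.14²) = 4.16 Ω
∠Z = arctan(1.14/4.00) = 15.9°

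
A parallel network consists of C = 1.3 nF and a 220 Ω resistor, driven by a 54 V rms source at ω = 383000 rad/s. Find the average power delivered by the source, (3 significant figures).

13.3 W

X_C = 1/(ωC) = 2010 Ω
Parallel: admittances add. Y = 1/R + jωC
Y = (0.00455 + j0.000498) S
|Y| = 0.00457 S → |Z| = 1/|Y| = 219 Ω, ∠Z = −∠Y = -6.25°
I = V/|Z| = 247 mA
P = VI cos φ = 54 × 0.247 × cos(-6.25°) = 13.3 W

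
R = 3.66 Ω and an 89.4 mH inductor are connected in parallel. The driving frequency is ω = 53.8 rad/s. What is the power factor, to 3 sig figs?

X_L = ωL = 4.81 Ω
Parallel: admittances add. Y = 1/R + 1/(jωL)
Y = (0.273 − j0.208) S
|Y| = 0.343 S → |Z| = 1/|Y| = 2.91 Ω, ∠Z = −∠Y = 37.3°
cos φ = cos(37.3°) = 0.796

0.796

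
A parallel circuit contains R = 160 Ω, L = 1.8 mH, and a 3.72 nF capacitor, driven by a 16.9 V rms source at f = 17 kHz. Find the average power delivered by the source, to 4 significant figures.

ω = 2πf = 106800 rad/s
X_L = ωL = 192.3 Ω
X_C = 1/(ωC) = 2517 Ω
Parallel: admittances add. Y = 1/R + 1/(jωL) + jωC
Y = (0.006250 − j0.004804) S
|Y| = 0.007883 S → |Z| = 1/|Y| = 126.9 Ω, ∠Z = −∠Y = 37.55°
I = V/|Z| = 133.2 mA
P = VI cos φ = 16.9 × 0.1332 × cos(37.55°) = 1.785 W

1.785 W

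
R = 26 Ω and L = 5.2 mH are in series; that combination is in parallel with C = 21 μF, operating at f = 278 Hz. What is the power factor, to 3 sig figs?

ω = 2πf = 1747 rad/s
X_L = ωL = 9.08 Ω
X_C = 1/(ωC) = 27.3 Ω
Branch 1 (R+jX_L): Z₁ = 26.0 + j9.08 Ω, |Z₁| = 27.5 Ω
Branch 2 (−jX_C): Z₂ = −j27.3 Ω
Parallel: Z = Z₁Z₂/(Z₁+Z₂), |Z| = 23.7 Ω, ∠Z = -35.8°
cos φ = cos(-35.8°) = 0.811

0.811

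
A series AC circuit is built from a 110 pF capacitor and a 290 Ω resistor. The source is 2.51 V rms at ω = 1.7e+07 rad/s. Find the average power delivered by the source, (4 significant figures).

4.937 mW

X_C = 1/(ωC) = 534.8 Ω
Z = 290.0 − j534.8 Ω
|Z| = √(290.0² + 534.8²) = 608.3 Ω
∠Z = arctan(-534.8/290.0) = -61.53°
I = V/|Z| = 4.126 mA
P = VI cos φ = 2.51 × 0.004126 × cos(-61.53°) = 4.937 mW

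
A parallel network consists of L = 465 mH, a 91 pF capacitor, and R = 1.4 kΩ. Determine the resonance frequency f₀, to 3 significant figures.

ω₀ = 1/√(LC) = 1/√(0.465 × 9.1e-11) = 153700 rad/s
f₀ = ω₀/(2π) = 24.5 kHz

24.5 kHz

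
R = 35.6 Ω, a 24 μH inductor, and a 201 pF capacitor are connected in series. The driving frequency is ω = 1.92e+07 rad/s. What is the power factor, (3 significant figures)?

0.174

X_L = ωL = 461 Ω
X_C = 1/(ωC) = 259 Ω
Net reactance X = X_L − X_C = 202 Ω
Z = 35.6 + j202 Ω
|Z| = √(35.6² + 202²) = 205 Ω
∠Z = arctan(202/35.6) = 80.0°
cos φ = cos(80.0°) = 0.174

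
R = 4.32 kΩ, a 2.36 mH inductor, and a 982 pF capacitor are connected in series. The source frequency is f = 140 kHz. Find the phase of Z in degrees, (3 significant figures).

12.0°

ω = 2πf = 879600 rad/s
X_L = ωL = 2080 Ω
X_C = 1/(ωC) = 1160 Ω
Net reactance X = X_L − X_C = 918 Ω
Z = 4320 + j918 Ω
|Z| = √(4320² + 918²) = 4420 Ω
∠Z = arctan(918/4320) = 12.0°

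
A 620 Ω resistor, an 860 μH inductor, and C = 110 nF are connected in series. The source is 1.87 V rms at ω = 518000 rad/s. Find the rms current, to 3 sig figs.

2.48 mA

X_L = ωL = 445 Ω
X_C = 1/(ωC) = 17.6 Ω
Net reactance X = X_L − X_C = 428 Ω
Z = 620 + j428 Ω
|Z| = √(620² + 428²) = 753 Ω
I = V/|Z| = 1.87/753 = 2.48 mA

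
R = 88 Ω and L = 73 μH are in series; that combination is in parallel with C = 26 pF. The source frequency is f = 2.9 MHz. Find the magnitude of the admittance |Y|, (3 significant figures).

ω = 2πf = 1.822e+07 rad/s
X_L = ωL = 1330 Ω
X_C = 1/(ωC) = 2110 Ω
Branch 1 (R+jX_L): Z₁ = 88.0 + j1330 Ω, |Z₁| = 1330 Ω
Branch 2 (−jX_C): Z₂ = −j2110 Ω
Parallel: Z = Z₁Z₂/(Z₁+Z₂), |Z| = 3580 Ω, ∠Z = 79.8°
|Y| = 1/|Z| = 279 μS

279 μS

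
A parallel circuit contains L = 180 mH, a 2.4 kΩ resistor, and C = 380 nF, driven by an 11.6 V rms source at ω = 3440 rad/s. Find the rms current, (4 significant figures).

X_L = ωL = 619.2 Ω
X_C = 1/(ωC) = 765.0 Ω
Parallel: admittances add. Y = 1/R + 1/(jωL) + jωC
Y = (0.0004167 − j0.0003078) S
|Y| = 0.0005180 S → |Z| = 1/|Y| = 1930 Ω, ∠Z = −∠Y = 36.45°
I = V/|Z| = 11.6/1930 = 6.009 mA

6.009 mA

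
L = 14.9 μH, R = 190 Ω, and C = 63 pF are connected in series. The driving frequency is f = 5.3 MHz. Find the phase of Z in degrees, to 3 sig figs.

ω = 2πf = 3.33e+07 rad/s
X_L = ωL = 496 Ω
X_C = 1/(ωC) = 477 Ω
Net reactance X = X_L − X_C = 19.5 Ω
Z = 190 + j19.5 Ω
|Z| = √(190² + 19.5²) = 191 Ω
∠Z = arctan(19.5/190) = 5.87°

5.87°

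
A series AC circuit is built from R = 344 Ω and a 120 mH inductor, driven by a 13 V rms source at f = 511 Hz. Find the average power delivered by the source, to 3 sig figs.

218 mW

ω = 2πf = 3211 rad/s
X_L = ωL = 385 Ω
Z = 344 + j385 Ω
|Z| = √(344² + 385²) = 517 Ω
∠Z = arctan(385/344) = 48.2°
I = V/|Z| = 25.2 mA
P = VI cos φ = 13 × 0.0252 × cos(48.2°) = 218 mW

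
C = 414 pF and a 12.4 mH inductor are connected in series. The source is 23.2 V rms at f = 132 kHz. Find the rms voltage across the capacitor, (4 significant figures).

ω = 2πf = 829400 rad/s
X_L = ωL = 10280 Ω
X_C = 1/(ωC) = 2912 Ω
Net reactance X = X_L − X_C = 7372 Ω
Z = j7372 Ω
|Z| = √(0² + 7372²) = 7372 Ω
I = V/|Z| = 3.147 mA
V_C = I·|Z_C| = 0.003147 × 2912 = 9.165 V

9.165 V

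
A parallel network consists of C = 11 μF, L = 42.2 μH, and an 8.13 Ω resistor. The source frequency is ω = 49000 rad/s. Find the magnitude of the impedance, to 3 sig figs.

X_L = ωL = 2.07 Ω
X_C = 1/(ωC) = 1.86 Ω
Parallel: admittances add. Y = 1/R + 1/(jωL) + jωC
Y = (0.123 + j0.0554) S
|Y| = 0.135 S → |Z| = 1/|Y| = 7.41 Ω, ∠Z = −∠Y = -24.2°

7.41 Ω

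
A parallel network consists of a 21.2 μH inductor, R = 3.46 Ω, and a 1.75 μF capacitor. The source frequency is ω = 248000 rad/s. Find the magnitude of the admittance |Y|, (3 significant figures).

378 mS

X_L = ωL = 5.26 Ω
X_C = 1/(ωC) = 2.30 Ω
Parallel: admittances add. Y = 1/R + 1/(jωL) + jωC
Y = (0.289 + j0.244) S
|Y| = 0.378 S → |Z| = 1/|Y| = 2.64 Ω, ∠Z = −∠Y = -40.1°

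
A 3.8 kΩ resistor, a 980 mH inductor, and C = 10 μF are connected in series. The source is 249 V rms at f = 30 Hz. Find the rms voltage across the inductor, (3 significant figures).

ω = 2πf = 188.5 rad/s
X_L = ωL = 185 Ω
X_C = 1/(ωC) = 531 Ω
Net reactance X = X_L − X_C = -346 Ω
Z = 3800 − j346 Ω
|Z| = √(3800² + 346²) = 3820 Ω
I = V/|Z| = 65.3 mA
V_L = I·|Z_L| = 0.0653 × 185 = 12.1 V

12.1 V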